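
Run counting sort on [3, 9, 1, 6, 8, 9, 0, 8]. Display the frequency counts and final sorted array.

Count array: [1, 1, 0, 1, 0, 0, 1, 0, 2, 2]
(count[i] = number of elements equal to i)
Cumulative count: [1, 2, 2, 3, 3, 3, 4, 4, 6, 8]
Sorted: [0, 1, 3, 6, 8, 8, 9, 9]


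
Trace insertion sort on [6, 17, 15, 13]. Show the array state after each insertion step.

First element 6 is already 'sorted'
Insert 17: shifted 0 elements -> [6, 17, 15, 13]
Insert 15: shifted 1 elements -> [6, 15, 17, 13]
Insert 13: shifted 2 elements -> [6, 13, 15, 17]


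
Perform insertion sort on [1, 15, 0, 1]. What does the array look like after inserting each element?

First element 1 is already 'sorted'
Insert 15: shifted 0 elements -> [1, 15, 0, 1]
Insert 0: shifted 2 elements -> [0, 1, 15, 1]
Insert 1: shifted 1 elements -> [0, 1, 1, 15]


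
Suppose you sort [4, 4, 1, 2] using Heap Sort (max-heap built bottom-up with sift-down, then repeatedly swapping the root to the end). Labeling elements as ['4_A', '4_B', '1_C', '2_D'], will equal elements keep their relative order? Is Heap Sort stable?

Trace Heap Sort on the labeled array (the key is the number; the letter only tracks identity):
  Build max-heap: [4_A, 4_B, 1_C, 2_D]
  Swap root 4_A to index 3, re-heapify first 3 -> [4_B, 2_D, 1_C, 4_A]
  Swap root 4_B to index 2, re-heapify first 2 -> [2_D, 1_C, 4_B, 4_A]
  Swap root 2_D to index 1, re-heapify first 1 -> [1_C, 2_D, 4_B, 4_A]
Final order: [1_C, 2_D, 4_B, 4_A]
Equal keys:
  value 4: originally 4_A, 4_B; after sorting 4_B, 4_A -> order changed
Equal keys were reordered, so Heap Sort is not stable: heap construction and root-to-end swaps move elements without regard to the original order of equal keys. (One such input is enough; an unstable sort may happen to preserve order on other inputs, but it gives no guarantee.)
Answer: Not stable


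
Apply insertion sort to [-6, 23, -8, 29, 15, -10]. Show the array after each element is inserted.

First element -6 is already 'sorted'
Insert 23: shifted 0 elements -> [-6, 23, -8, 29, 15, -10]
Insert -8: shifted 2 elements -> [-8, -6, 23, 29, 15, -10]
Insert 29: shifted 0 elements -> [-8, -6, 23, 29, 15, -10]
Insert 15: shifted 2 elements -> [-8, -6, 15, 23, 29, -10]
Insert -10: shifted 5 elements -> [-10, -8, -6, 15, 23, 29]


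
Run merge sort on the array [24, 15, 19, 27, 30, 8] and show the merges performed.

Divide and conquer:
  Merge [15] + [19] -> [15, 19]
  Merge [24] + [15, 19] -> [15, 19, 24]
  Merge [30] + [8] -> [8, 30]
  Merge [27] + [8, 30] -> [8, 27, 30]
  Merge [15, 19, 24] + [8, 27, 30] -> [8, 15, 19, 24, 27, 30]


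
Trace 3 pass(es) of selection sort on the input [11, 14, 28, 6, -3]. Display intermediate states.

Pass 1: Select minimum -3 at index 4, swap -> [-3, 14, 28, 6, 11]
Pass 2: Select minimum 6 at index 3, swap -> [-3, 6, 28, 14, 11]
Pass 3: Select minimum 11 at index 4, swap -> [-3, 6, 11, 14, 28]


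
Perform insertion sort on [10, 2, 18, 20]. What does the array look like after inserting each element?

First element 10 is already 'sorted'
Insert 2: shifted 1 elements -> [2, 10, 18, 20]
Insert 18: shifted 0 elements -> [2, 10, 18, 20]
Insert 20: shifted 0 elements -> [2, 10, 18, 20]


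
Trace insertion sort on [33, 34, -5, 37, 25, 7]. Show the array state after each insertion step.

First element 33 is already 'sorted'
Insert 34: shifted 0 elements -> [33, 34, -5, 37, 25, 7]
Insert -5: shifted 2 elements -> [-5, 33, 34, 37, 25, 7]
Insert 37: shifted 0 elements -> [-5, 33, 34, 37, 25, 7]
Insert 25: shifted 3 elements -> [-5, 25, 33, 34, 37, 7]
Insert 7: shifted 4 elements -> [-5, 7, 25, 33, 34, 37]


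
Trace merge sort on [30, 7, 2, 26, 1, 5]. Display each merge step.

Divide and conquer:
  Merge [7] + [2] -> [2, 7]
  Merge [30] + [2, 7] -> [2, 7, 30]
  Merge [1] + [5] -> [1, 5]
  Merge [26] + [1, 5] -> [1, 5, 26]
  Merge [2, 7, 30] + [1, 5, 26] -> [1, 2, 5, 7, 26, 30]


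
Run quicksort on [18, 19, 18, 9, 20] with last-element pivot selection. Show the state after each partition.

Partition 1: pivot=20 at index 4 -> [18, 19, 18, 9, 20]
Partition 2: pivot=9 at index 0 -> [9, 19, 18, 18, 20]
Partition 3: pivot=18 at index 2 -> [9, 18, 18, 19, 20]


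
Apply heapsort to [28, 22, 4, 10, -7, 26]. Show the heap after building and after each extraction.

Build heap: [28, 22, 26, 10, -7, 4]
Extract 28: [26, 22, 4, 10, -7, 28]
Extract 26: [22, 10, 4, -7, 26, 28]
Extract 22: [10, -7, 4, 22, 26, 28]
Extract 10: [4, -7, 10, 22, 26, 28]
Extract 4: [-7, 4, 10, 22, 26, 28]


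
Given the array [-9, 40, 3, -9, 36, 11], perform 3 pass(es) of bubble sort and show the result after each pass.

After pass 1: [-9, 3, -9, 36, 11, 40] (4 swaps)
After pass 2: [-9, -9, 3, 11, 36, 40] (2 swaps)
After pass 3: [-9, -9, 3, 11, 36, 40] (0 swaps)
Total swaps: 6


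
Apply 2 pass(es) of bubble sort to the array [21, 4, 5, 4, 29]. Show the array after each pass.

After pass 1: [4, 5, 4, 21, 29] (3 swaps)
After pass 2: [4, 4, 5, 21, 29] (1 swaps)
Total swaps: 4


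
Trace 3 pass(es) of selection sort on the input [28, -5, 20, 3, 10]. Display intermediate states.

Pass 1: Select minimum -5 at index 1, swap -> [-5, 28, 20, 3, 10]
Pass 2: Select minimum 3 at index 3, swap -> [-5, 3, 20, 28, 10]
Pass 3: Select minimum 10 at index 4, swap -> [-5, 3, 10, 28, 20]


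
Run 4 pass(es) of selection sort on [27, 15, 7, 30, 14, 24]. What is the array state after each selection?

Pass 1: Select minimum 7 at index 2, swap -> [7, 15, 27, 30, 14, 24]
Pass 2: Select minimum 14 at index 4, swap -> [7, 14, 27, 30, 15, 24]
Pass 3: Select minimum 15 at index 4, swap -> [7, 14, 15, 30, 27, 24]
Pass 4: Select minimum 24 at index 5, swap -> [7, 14, 15, 24, 27, 30]


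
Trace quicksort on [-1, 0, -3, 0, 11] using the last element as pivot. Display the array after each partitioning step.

Partition 1: pivot=11 at index 4 -> [-1, 0, -3, 0, 11]
Partition 2: pivot=0 at index 3 -> [-1, 0, -3, 0, 11]
Partition 3: pivot=-3 at index 0 -> [-3, 0, -1, 0, 11]
Partition 4: pivot=-1 at index 1 -> [-3, -1, 0, 0, 11]


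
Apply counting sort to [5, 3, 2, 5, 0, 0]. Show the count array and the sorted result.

Count array: [2, 0, 1, 1, 0, 2]
(count[i] = number of elements equal to i)
Cumulative count: [2, 2, 3, 4, 4, 6]
Sorted: [0, 0, 2, 3, 5, 5]


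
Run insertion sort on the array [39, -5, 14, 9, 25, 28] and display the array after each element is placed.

First element 39 is already 'sorted'
Insert -5: shifted 1 elements -> [-5, 39, 14, 9, 25, 28]
Insert 14: shifted 1 elements -> [-5, 14, 39, 9, 25, 28]
Insert 9: shifted 2 elements -> [-5, 9, 14, 39, 25, 28]
Insert 25: shifted 1 elements -> [-5, 9, 14, 25, 39, 28]
Insert 28: shifted 1 elements -> [-5, 9, 14, 25, 28, 39]


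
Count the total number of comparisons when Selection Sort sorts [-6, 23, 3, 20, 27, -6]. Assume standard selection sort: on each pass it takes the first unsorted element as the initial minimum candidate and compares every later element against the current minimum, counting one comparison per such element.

Pass 1: scan indices 1..5 for the minimum = 5 comparison(s); min is -6, place at index 0 -> [-6, 23, 3, 20, 27, -6]
Pass 2: scan indices 2..5 for the minimum = 4 comparison(s); min is -6, place at index 1 -> [-6, -6, 3, 20, 27, 23]
Pass 3: scan indices 3..5 for the minimum = 3 comparison(s); min is 3, place at index 2 -> [-6, -6, 3, 20, 27, 23]
Pass 4: scan indices 4..5 for the minimum = 2 comparison(s); min is 20, place at index 3 -> [-6, -6, 3, 20, 27, 23]
Pass 5: scan indices 5..5 for the minimum = 1 comparison(s); min is 23, place at index 4 -> [-6, -6, 3, 20, 23, 27]
Selection sort always scans the whole unsorted suffix, so the count is (n-1) + (n-2) + ... + 1 = n(n-1)/2 = 6*5/2 = 15 regardless of the input order.
Total comparisons: 5 + 4 + 3 + 2 + 1 = 15


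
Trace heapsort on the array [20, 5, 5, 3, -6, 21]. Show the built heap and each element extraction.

Build heap: [21, 5, 20, 3, -6, 5]
Extract 21: [20, 5, 5, 3, -6, 21]
Extract 20: [5, 3, 5, -6, 20, 21]
Extract 5: [5, 3, -6, 5, 20, 21]
Extract 5: [3, -6, 5, 5, 20, 21]
Extract 3: [-6, 3, 5, 5, 20, 21]


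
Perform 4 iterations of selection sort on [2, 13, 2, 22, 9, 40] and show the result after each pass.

Pass 1: Select minimum 2 at index 0, swap -> [2, 13, 2, 22, 9, 40]
Pass 2: Select minimum 2 at index 2, swap -> [2, 2, 13, 22, 9, 40]
Pass 3: Select minimum 9 at index 4, swap -> [2, 2, 9, 22, 13, 40]
Pass 4: Select minimum 13 at index 4, swap -> [2, 2, 9, 13, 22, 40]


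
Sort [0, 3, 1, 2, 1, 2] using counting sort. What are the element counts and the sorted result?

Count array: [1, 2, 2, 1]
(count[i] = number of elements equal to i)
Cumulative count: [1, 3, 5, 6]
Sorted: [0, 1, 1, 2, 2, 3]


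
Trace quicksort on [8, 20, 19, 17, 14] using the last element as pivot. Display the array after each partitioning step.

Partition 1: pivot=14 at index 1 -> [8, 14, 19, 17, 20]
Partition 2: pivot=20 at index 4 -> [8, 14, 19, 17, 20]
Partition 3: pivot=17 at index 2 -> [8, 14, 17, 19, 20]


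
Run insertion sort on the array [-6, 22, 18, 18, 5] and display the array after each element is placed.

First element -6 is already 'sorted'
Insert 22: shifted 0 elements -> [-6, 22, 18, 18, 5]
Insert 18: shifted 1 elements -> [-6, 18, 22, 18, 5]
Insert 18: shifted 1 elements -> [-6, 18, 18, 22, 5]
Insert 5: shifted 3 elements -> [-6, 5, 18, 18, 22]


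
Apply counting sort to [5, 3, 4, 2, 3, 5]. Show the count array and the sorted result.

Count array: [0, 0, 1, 2, 1, 2]
(count[i] = number of elements equal to i)
Cumulative count: [0, 0, 1, 3, 4, 6]
Sorted: [2, 3, 3, 4, 5, 5]


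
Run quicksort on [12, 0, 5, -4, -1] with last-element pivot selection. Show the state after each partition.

Partition 1: pivot=-1 at index 1 -> [-4, -1, 5, 12, 0]
Partition 2: pivot=0 at index 2 -> [-4, -1, 0, 12, 5]
Partition 3: pivot=5 at index 3 -> [-4, -1, 0, 5, 12]


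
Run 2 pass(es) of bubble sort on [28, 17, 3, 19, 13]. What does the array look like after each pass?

After pass 1: [17, 3, 19, 13, 28] (4 swaps)
After pass 2: [3, 17, 13, 19, 28] (2 swaps)
Total swaps: 6


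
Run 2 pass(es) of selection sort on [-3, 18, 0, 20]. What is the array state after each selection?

Pass 1: Select minimum -3 at index 0, swap -> [-3, 18, 0, 20]
Pass 2: Select minimum 0 at index 2, swap -> [-3, 0, 18, 20]


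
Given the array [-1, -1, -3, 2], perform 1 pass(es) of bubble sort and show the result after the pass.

After pass 1: [-1, -3, -1, 2] (1 swaps)
Total swaps: 1


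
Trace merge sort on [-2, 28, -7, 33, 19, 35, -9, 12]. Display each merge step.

Divide and conquer:
  Merge [-2] + [28] -> [-2, 28]
  Merge [-7] + [33] -> [-7, 33]
  Merge [-2, 28] + [-7, 33] -> [-7, -2, 28, 33]
  Merge [19] + [35] -> [19, 35]
  Merge [-9] + [12] -> [-9, 12]
  Merge [19, 35] + [-9, 12] -> [-9, 12, 19, 35]
  Merge [-7, -2, 28, 33] + [-9, 12, 19, 35] -> [-9, -7, -2, 12, 19, 28, 33, 35]


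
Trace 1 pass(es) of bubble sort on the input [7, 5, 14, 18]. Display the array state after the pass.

After pass 1: [5, 7, 14, 18] (1 swaps)
Total swaps: 1


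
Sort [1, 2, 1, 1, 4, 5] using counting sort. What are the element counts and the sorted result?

Count array: [0, 3, 1, 0, 1, 1]
(count[i] = number of elements equal to i)
Cumulative count: [0, 3, 4, 4, 5, 6]
Sorted: [1, 1, 1, 2, 4, 5]


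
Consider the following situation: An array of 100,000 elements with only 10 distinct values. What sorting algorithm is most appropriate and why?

Best choice: 3-way quicksort or Counting sort
Reason: 3-way (Dutch national flag) partitioning groups every copy of the pivot together, so with only d=10 distinct keys quicksort finishes in O(n log d) expected time, which is effectively linear; counting sort runs in O(n + k) where k is the size of the key range (not the number of distinct values), so it is linear when the 10 values are integers drawn from a small known range


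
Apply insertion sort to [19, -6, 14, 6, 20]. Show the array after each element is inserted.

First element 19 is already 'sorted'
Insert -6: shifted 1 elements -> [-6, 19, 14, 6, 20]
Insert 14: shifted 1 elements -> [-6, 14, 19, 6, 20]
Insert 6: shifted 2 elements -> [-6, 6, 14, 19, 20]
Insert 20: shifted 0 elements -> [-6, 6, 14, 19, 20]


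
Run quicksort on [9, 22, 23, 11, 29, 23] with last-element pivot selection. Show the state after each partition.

Partition 1: pivot=23 at index 4 -> [9, 22, 23, 11, 23, 29]
Partition 2: pivot=11 at index 1 -> [9, 11, 23, 22, 23, 29]
Partition 3: pivot=22 at index 2 -> [9, 11, 22, 23, 23, 29]


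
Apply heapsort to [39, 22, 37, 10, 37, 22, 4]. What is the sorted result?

Build heap: [39, 37, 37, 10, 22, 22, 4]
Extract 39: [37, 22, 37, 10, 4, 22, 39]
Extract 37: [37, 22, 22, 10, 4, 37, 39]
Extract 37: [22, 10, 22, 4, 37, 37, 39]
Extract 22: [22, 10, 4, 22, 37, 37, 39]
Extract 22: [10, 4, 22, 22, 37, 37, 39]
Extract 10: [4, 10, 22, 22, 37, 37, 39]


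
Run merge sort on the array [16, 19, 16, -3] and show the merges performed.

Divide and conquer:
  Merge [16] + [19] -> [16, 19]
  Merge [16] + [-3] -> [-3, 16]
  Merge [16, 19] + [-3, 16] -> [-3, 16, 16, 19]


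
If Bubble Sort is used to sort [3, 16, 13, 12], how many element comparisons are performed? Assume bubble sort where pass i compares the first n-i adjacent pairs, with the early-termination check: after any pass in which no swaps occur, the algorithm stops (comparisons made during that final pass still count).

Pass 1: compare adjacent pairs (0,1)..(2,3) = 3 comparison(s), 2 swap(s) -> [3, 13, 12, 16]
Pass 2: compare adjacent pairs (0,1)..(1,2) = 2 comparison(s), 1 swap(s) -> [3, 12, 13, 16]
Pass 3: compare adjacent pairs (0,1)..(0,1) = 1 comparison(s), 0 swap(s) -> [3, 12, 13, 16]
No swaps in this pass, so bubble sort stops here.
Total comparisons: 3 + 2 + 1 = 6


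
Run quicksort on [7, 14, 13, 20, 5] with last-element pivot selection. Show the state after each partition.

Partition 1: pivot=5 at index 0 -> [5, 14, 13, 20, 7]
Partition 2: pivot=7 at index 1 -> [5, 7, 13, 20, 14]
Partition 3: pivot=14 at index 3 -> [5, 7, 13, 14, 20]


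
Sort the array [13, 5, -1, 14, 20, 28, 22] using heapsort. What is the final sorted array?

Build heap: [28, 20, 22, 14, 5, -1, 13]
Extract 28: [22, 20, 13, 14, 5, -1, 28]
Extract 22: [20, 14, 13, -1, 5, 22, 28]
Extract 20: [14, 5, 13, -1, 20, 22, 28]
Extract 14: [13, 5, -1, 14, 20, 22, 28]
Extract 13: [5, -1, 13, 14, 20, 22, 28]
Extract 5: [-1, 5, 13, 14, 20, 22, 28]


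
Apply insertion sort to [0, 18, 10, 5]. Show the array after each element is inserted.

First element 0 is already 'sorted'
Insert 18: shifted 0 elements -> [0, 18, 10, 5]
Insert 10: shifted 1 elements -> [0, 10, 18, 5]
Insert 5: shifted 2 elements -> [0, 5, 10, 18]


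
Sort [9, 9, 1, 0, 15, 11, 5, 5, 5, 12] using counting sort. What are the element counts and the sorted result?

Count array: [1, 1, 0, 0, 0, 3, 0, 0, 0, 2, 0, 1, 1, 0, 0, 1]
(count[i] = number of elements equal to i)
Cumulative count: [1, 2, 2, 2, 2, 5, 5, 5, 5, 7, 7, 8, 9, 9, 9, 10]
Sorted: [0, 1, 5, 5, 5, 9, 9, 11, 12, 15]


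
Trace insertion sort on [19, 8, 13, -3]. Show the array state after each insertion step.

First element 19 is already 'sorted'
Insert 8: shifted 1 elements -> [8, 19, 13, -3]
Insert 13: shifted 1 elements -> [8, 13, 19, -3]
Insert -3: shifted 3 elements -> [-3, 8, 13, 19]


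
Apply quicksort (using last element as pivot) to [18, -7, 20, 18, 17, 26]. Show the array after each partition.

Partition 1: pivot=26 at index 5 -> [18, -7, 20, 18, 17, 26]
Partition 2: pivot=17 at index 1 -> [-7, 17, 20, 18, 18, 26]
Partition 3: pivot=18 at index 3 -> [-7, 17, 18, 18, 20, 26]


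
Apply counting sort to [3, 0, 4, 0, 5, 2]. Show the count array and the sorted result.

Count array: [2, 0, 1, 1, 1, 1]
(count[i] = number of elements equal to i)
Cumulative count: [2, 2, 3, 4, 5, 6]
Sorted: [0, 0, 2, 3, 4, 5]


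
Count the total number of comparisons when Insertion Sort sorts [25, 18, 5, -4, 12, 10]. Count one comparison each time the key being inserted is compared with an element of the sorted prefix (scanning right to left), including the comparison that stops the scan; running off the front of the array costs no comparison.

Insert 18: 25 > 18 (shift), reached front = 1 comparison(s) -> [18, 25, 5, -4, 12, 10]
Insert 5: 25 > 5 (shift), 18 > 5 (shift), reached front = 2 comparison(s) -> [5, 18, 25, -4, 12, 10]
Insert -4: 25 > -4 (shift), 18 > -4 (shift), 5 > -4 (shift), reached front = 3 comparison(s) -> [-4, 5, 18, 25, 12, 10]
Insert 12: 25 > 12 (shift), 18 > 12 (shift), 5 <= 12 (stop) = 3 comparison(s) -> [-4, 5, 12, 18, 25, 10]
Insert 10: 25 > 10 (shift), 18 > 10 (shift), 12 > 10 (shift), 5 <= 10 (stop) = 4 comparison(s) -> [-4, 5, 10, 12, 18, 25]
Total comparisons: 1 + 2 + 3 + 3 + 4 = 13


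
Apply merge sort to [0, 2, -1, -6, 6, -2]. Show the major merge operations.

Divide and conquer:
  Merge [2] + [-1] -> [-1, 2]
  Merge [0] + [-1, 2] -> [-1, 0, 2]
  Merge [6] + [-2] -> [-2, 6]
  Merge [-6] + [-2, 6] -> [-6, -2, 6]
  Merge [-1, 0, 2] + [-6, -2, 6] -> [-6, -2, -1, 0, 2, 6]


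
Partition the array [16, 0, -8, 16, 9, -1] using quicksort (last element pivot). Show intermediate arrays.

Partition 1: pivot=-1 at index 1 -> [-8, -1, 16, 16, 9, 0]
Partition 2: pivot=0 at index 2 -> [-8, -1, 0, 16, 9, 16]
Partition 3: pivot=16 at index 5 -> [-8, -1, 0, 16, 9, 16]
Partition 4: pivot=9 at index 3 -> [-8, -1, 0, 9, 16, 16]


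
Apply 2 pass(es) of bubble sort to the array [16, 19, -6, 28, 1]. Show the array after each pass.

After pass 1: [16, -6, 19, 1, 28] (2 swaps)
After pass 2: [-6, 16, 1, 19, 28] (2 swaps)
Total swaps: 4


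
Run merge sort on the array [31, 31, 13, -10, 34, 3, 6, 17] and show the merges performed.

Divide and conquer:
  Merge [31] + [31] -> [31, 31]
  Merge [13] + [-10] -> [-10, 13]
  Merge [31, 31] + [-10, 13] -> [-10, 13, 31, 31]
  Merge [34] + [3] -> [3, 34]
  Merge [6] + [17] -> [6, 17]
  Merge [3, 34] + [6, 17] -> [3, 6, 17, 34]
  Merge [-10, 13, 31, 31] + [3, 6, 17, 34] -> [-10, 3, 6, 13, 17, 31, 31, 34]


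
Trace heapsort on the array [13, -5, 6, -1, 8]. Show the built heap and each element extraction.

Build heap: [13, 8, 6, -1, -5]
Extract 13: [8, -1, 6, -5, 13]
Extract 8: [6, -1, -5, 8, 13]
Extract 6: [-1, -5, 6, 8, 13]
Extract -1: [-5, -1, 6, 8, 13]


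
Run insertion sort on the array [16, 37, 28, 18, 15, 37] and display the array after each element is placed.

First element 16 is already 'sorted'
Insert 37: shifted 0 elements -> [16, 37, 28, 18, 15, 37]
Insert 28: shifted 1 elements -> [16, 28, 37, 18, 15, 37]
Insert 18: shifted 2 elements -> [16, 18, 28, 37, 15, 37]
Insert 15: shifted 4 elements -> [15, 16, 18, 28, 37, 37]
Insert 37: shifted 0 elements -> [15, 16, 18, 28, 37, 37]


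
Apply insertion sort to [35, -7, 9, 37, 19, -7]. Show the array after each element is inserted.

First element 35 is already 'sorted'
Insert -7: shifted 1 elements -> [-7, 35, 9, 37, 19, -7]
Insert 9: shifted 1 elements -> [-7, 9, 35, 37, 19, -7]
Insert 37: shifted 0 elements -> [-7, 9, 35, 37, 19, -7]
Insert 19: shifted 2 elements -> [-7, 9, 19, 35, 37, -7]
Insert -7: shifted 4 elements -> [-7, -7, 9, 19, 35, 37]


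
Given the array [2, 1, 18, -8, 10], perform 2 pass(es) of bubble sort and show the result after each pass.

After pass 1: [1, 2, -8, 10, 18] (3 swaps)
After pass 2: [1, -8, 2, 10, 18] (1 swaps)
Total swaps: 4


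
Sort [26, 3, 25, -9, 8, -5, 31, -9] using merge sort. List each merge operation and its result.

Divide and conquer:
  Merge [26] + [3] -> [3, 26]
  Merge [25] + [-9] -> [-9, 25]
  Merge [3, 26] + [-9, 25] -> [-9, 3, 25, 26]
  Merge [8] + [-5] -> [-5, 8]
  Merge [31] + [-9] -> [-9, 31]
  Merge [-5, 8] + [-9, 31] -> [-9, -5, 8, 31]
  Merge [-9, 3, 25, 26] + [-9, -5, 8, 31] -> [-9, -9, -5, 3, 8, 25, 26, 31]


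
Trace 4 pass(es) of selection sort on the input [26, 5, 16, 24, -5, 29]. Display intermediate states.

Pass 1: Select minimum -5 at index 4, swap -> [-5, 5, 16, 24, 26, 29]
Pass 2: Select minimum 5 at index 1, swap -> [-5, 5, 16, 24, 26, 29]
Pass 3: Select minimum 16 at index 2, swap -> [-5, 5, 16, 24, 26, 29]
Pass 4: Select minimum 24 at index 3, swap -> [-5, 5, 16, 24, 26, 29]


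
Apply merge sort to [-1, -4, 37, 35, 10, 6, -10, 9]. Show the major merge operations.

Divide and conquer:
  Merge [-1] + [-4] -> [-4, -1]
  Merge [37] + [35] -> [35, 37]
  Merge [-4, -1] + [35, 37] -> [-4, -1, 35, 37]
  Merge [10] + [6] -> [6, 10]
  Merge [-10] + [9] -> [-10, 9]
  Merge [6, 10] + [-10, 9] -> [-10, 6, 9, 10]
  Merge [-4, -1, 35, 37] + [-10, 6, 9, 10] -> [-10, -4, -1, 6, 9, 10, 35, 37]


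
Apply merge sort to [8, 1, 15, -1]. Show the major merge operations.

Divide and conquer:
  Merge [8] + [1] -> [1, 8]
  Merge [15] + [-1] -> [-1, 15]
  Merge [1, 8] + [-1, 15] -> [-1, 1, 8, 15]


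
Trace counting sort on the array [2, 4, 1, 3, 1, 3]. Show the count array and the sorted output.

Count array: [0, 2, 1, 2, 1]
(count[i] = number of elements equal to i)
Cumulative count: [0, 2, 3, 5, 6]
Sorted: [1, 1, 2, 3, 3, 4]


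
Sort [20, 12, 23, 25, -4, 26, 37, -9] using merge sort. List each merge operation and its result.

Divide and conquer:
  Merge [20] + [12] -> [12, 20]
  Merge [23] + [25] -> [23, 25]
  Merge [12, 20] + [23, 25] -> [12, 20, 23, 25]
  Merge [-4] + [26] -> [-4, 26]
  Merge [37] + [-9] -> [-9, 37]
  Merge [-4, 26] + [-9, 37] -> [-9, -4, 26, 37]
  Merge [12, 20, 23, 25] + [-9, -4, 26, 37] -> [-9, -4, 12, 20, 23, 25, 26, 37]


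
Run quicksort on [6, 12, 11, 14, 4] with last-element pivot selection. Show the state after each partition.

Partition 1: pivot=4 at index 0 -> [4, 12, 11, 14, 6]
Partition 2: pivot=6 at index 1 -> [4, 6, 11, 14, 12]
Partition 3: pivot=12 at index 3 -> [4, 6, 11, 12, 14]


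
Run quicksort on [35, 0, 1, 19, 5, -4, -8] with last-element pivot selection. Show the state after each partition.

Partition 1: pivot=-8 at index 0 -> [-8, 0, 1, 19, 5, -4, 35]
Partition 2: pivot=35 at index 6 -> [-8, 0, 1, 19, 5, -4, 35]
Partition 3: pivot=-4 at index 1 -> [-8, -4, 1, 19, 5, 0, 35]
Partition 4: pivot=0 at index 2 -> [-8, -4, 0, 19, 5, 1, 35]
Partition 5: pivot=1 at index 3 -> [-8, -4, 0, 1, 5, 19, 35]
Partition 6: pivot=19 at index 5 -> [-8, -4, 0, 1, 5, 19, 35]


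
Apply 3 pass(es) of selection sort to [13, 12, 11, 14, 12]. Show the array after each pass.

Pass 1: Select minimum 11 at index 2, swap -> [11, 12, 13, 14, 12]
Pass 2: Select minimum 12 at index 1, swap -> [11, 12, 13, 14, 12]
Pass 3: Select minimum 12 at index 4, swap -> [11, 12, 12, 14, 13]


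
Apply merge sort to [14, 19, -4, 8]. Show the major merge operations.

Divide and conquer:
  Merge [14] + [19] -> [14, 19]
  Merge [-4] + [8] -> [-4, 8]
  Merge [14, 19] + [-4, 8] -> [-4, 8, 14, 19]


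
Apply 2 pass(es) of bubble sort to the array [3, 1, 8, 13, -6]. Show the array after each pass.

After pass 1: [1, 3, 8, -6, 13] (2 swaps)
After pass 2: [1, 3, -6, 8, 13] (1 swaps)
Total swaps: 3


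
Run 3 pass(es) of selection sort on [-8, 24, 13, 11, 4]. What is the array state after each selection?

Pass 1: Select minimum -8 at index 0, swap -> [-8, 24, 13, 11, 4]
Pass 2: Select minimum 4 at index 4, swap -> [-8, 4, 13, 11, 24]
Pass 3: Select minimum 11 at index 3, swap -> [-8, 4, 11, 13, 24]


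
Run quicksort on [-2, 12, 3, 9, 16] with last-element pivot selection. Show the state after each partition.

Partition 1: pivot=16 at index 4 -> [-2, 12, 3, 9, 16]
Partition 2: pivot=9 at index 2 -> [-2, 3, 9, 12, 16]
Partition 3: pivot=3 at index 1 -> [-2, 3, 9, 12, 16]


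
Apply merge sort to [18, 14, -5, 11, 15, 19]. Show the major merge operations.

Divide and conquer:
  Merge [14] + [-5] -> [-5, 14]
  Merge [18] + [-5, 14] -> [-5, 14, 18]
  Merge [15] + [19] -> [15, 19]
  Merge [11] + [15, 19] -> [11, 15, 19]
  Merge [-5, 14, 18] + [11, 15, 19] -> [-5, 11, 14, 15, 18, 19]


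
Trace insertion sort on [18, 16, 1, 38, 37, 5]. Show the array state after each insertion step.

First element 18 is already 'sorted'
Insert 16: shifted 1 elements -> [16, 18, 1, 38, 37, 5]
Insert 1: shifted 2 elements -> [1, 16, 18, 38, 37, 5]
Insert 38: shifted 0 elements -> [1, 16, 18, 38, 37, 5]
Insert 37: shifted 1 elements -> [1, 16, 18, 37, 38, 5]
Insert 5: shifted 4 elements -> [1, 5, 16, 18, 37, 38]


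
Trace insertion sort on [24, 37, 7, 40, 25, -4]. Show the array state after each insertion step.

First element 24 is already 'sorted'
Insert 37: shifted 0 elements -> [24, 37, 7, 40, 25, -4]
Insert 7: shifted 2 elements -> [7, 24, 37, 40, 25, -4]
Insert 40: shifted 0 elements -> [7, 24, 37, 40, 25, -4]
Insert 25: shifted 2 elements -> [7, 24, 25, 37, 40, -4]
Insert -4: shifted 5 elements -> [-4, 7, 24, 25, 37, 40]


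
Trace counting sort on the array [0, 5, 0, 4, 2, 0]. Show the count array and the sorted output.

Count array: [3, 0, 1, 0, 1, 1]
(count[i] = number of elements equal to i)
Cumulative count: [3, 3, 4, 4, 5, 6]
Sorted: [0, 0, 0, 2, 4, 5]


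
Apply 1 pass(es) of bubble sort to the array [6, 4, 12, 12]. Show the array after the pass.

After pass 1: [4, 6, 12, 12] (1 swaps)
Total swaps: 1


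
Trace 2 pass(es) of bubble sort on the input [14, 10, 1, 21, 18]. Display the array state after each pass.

After pass 1: [10, 1, 14, 18, 21] (3 swaps)
After pass 2: [1, 10, 14, 18, 21] (1 swaps)
Total swaps: 4


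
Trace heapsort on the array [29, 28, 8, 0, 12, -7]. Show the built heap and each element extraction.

Build heap: [29, 28, 8, 0, 12, -7]
Extract 29: [28, 12, 8, 0, -7, 29]
Extract 28: [12, 0, 8, -7, 28, 29]
Extract 12: [8, 0, -7, 12, 28, 29]
Extract 8: [0, -7, 8, 12, 28, 29]
Extract 0: [-7, 0, 8, 12, 28, 29]


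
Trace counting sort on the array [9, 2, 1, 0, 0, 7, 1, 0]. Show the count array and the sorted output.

Count array: [3, 2, 1, 0, 0, 0, 0, 1, 0, 1]
(count[i] = number of elements equal to i)
Cumulative count: [3, 5, 6, 6, 6, 6, 6, 7, 7, 8]
Sorted: [0, 0, 0, 1, 1, 2, 7, 9]


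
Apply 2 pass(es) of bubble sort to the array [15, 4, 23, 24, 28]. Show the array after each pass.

After pass 1: [4, 15, 23, 24, 28] (1 swaps)
After pass 2: [4, 15, 23, 24, 28] (0 swaps)
Total swaps: 1


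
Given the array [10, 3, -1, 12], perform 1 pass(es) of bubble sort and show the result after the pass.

After pass 1: [3, -1, 10, 12] (2 swaps)
Total swaps: 2


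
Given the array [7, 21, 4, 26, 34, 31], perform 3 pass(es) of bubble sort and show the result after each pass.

After pass 1: [7, 4, 21, 26, 31, 34] (2 swaps)
After pass 2: [4, 7, 21, 26, 31, 34] (1 swaps)
After pass 3: [4, 7, 21, 26, 31, 34] (0 swaps)
Total swaps: 3


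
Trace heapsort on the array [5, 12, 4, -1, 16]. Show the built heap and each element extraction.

Build heap: [16, 12, 4, -1, 5]
Extract 16: [12, 5, 4, -1, 16]
Extract 12: [5, -1, 4, 12, 16]
Extract 5: [4, -1, 5, 12, 16]
Extract 4: [-1, 4, 5, 12, 16]


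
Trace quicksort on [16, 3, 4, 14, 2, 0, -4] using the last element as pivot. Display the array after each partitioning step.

Partition 1: pivot=-4 at index 0 -> [-4, 3, 4, 14, 2, 0, 16]
Partition 2: pivot=16 at index 6 -> [-4, 3, 4, 14, 2, 0, 16]
Partition 3: pivot=0 at index 1 -> [-4, 0, 4, 14, 2, 3, 16]
Partition 4: pivot=3 at index 3 -> [-4, 0, 2, 3, 4, 14, 16]
Partition 5: pivot=14 at index 5 -> [-4, 0, 2, 3, 4, 14, 16]


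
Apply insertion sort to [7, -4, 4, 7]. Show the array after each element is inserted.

First element 7 is already 'sorted'
Insert -4: shifted 1 elements -> [-4, 7, 4, 7]
Insert 4: shifted 1 elements -> [-4, 4, 7, 7]
Insert 7: shifted 0 elements -> [-4, 4, 7, 7]


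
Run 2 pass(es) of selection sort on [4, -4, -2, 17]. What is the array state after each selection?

Pass 1: Select minimum -4 at index 1, swap -> [-4, 4, -2, 17]
Pass 2: Select minimum -2 at index 2, swap -> [-4, -2, 4, 17]


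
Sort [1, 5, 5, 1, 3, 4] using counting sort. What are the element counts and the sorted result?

Count array: [0, 2, 0, 1, 1, 2]
(count[i] = number of elements equal to i)
Cumulative count: [0, 2, 2, 3, 4, 6]
Sorted: [1, 1, 3, 4, 5, 5]


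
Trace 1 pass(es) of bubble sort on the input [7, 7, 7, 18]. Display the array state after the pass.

After pass 1: [7, 7, 7, 18] (0 swaps)
Total swaps: 0


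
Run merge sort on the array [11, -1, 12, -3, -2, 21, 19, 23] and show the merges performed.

Divide and conquer:
  Merge [11] + [-1] -> [-1, 11]
  Merge [12] + [-3] -> [-3, 12]
  Merge [-1, 11] + [-3, 12] -> [-3, -1, 11, 12]
  Merge [-2] + [21] -> [-2, 21]
  Merge [19] + [23] -> [19, 23]
  Merge [-2, 21] + [19, 23] -> [-2, 19, 21, 23]
  Merge [-3, -1, 11, 12] + [-2, 19, 21, 23] -> [-3, -2, -1, 11, 12, 19, 21, 23]


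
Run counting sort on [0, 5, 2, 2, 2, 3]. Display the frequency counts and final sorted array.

Count array: [1, 0, 3, 1, 0, 1]
(count[i] = number of elements equal to i)
Cumulative count: [1, 1, 4, 5, 5, 6]
Sorted: [0, 2, 2, 2, 3, 5]


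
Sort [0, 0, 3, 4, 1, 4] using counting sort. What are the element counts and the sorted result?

Count array: [2, 1, 0, 1, 2]
(count[i] = number of elements equal to i)
Cumulative count: [2, 3, 3, 4, 6]
Sorted: [0, 0, 1, 3, 4, 4]


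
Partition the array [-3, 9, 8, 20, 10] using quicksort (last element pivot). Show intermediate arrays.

Partition 1: pivot=10 at index 3 -> [-3, 9, 8, 10, 20]
Partition 2: pivot=8 at index 1 -> [-3, 8, 9, 10, 20]


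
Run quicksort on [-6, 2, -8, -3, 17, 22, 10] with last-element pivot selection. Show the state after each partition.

Partition 1: pivot=10 at index 4 -> [-6, 2, -8, -3, 10, 22, 17]
Partition 2: pivot=-3 at index 2 -> [-6, -8, -3, 2, 10, 22, 17]
Partition 3: pivot=-8 at index 0 -> [-8, -6, -3, 2, 10, 22, 17]
Partition 4: pivot=17 at index 5 -> [-8, -6, -3, 2, 10, 17, 22]


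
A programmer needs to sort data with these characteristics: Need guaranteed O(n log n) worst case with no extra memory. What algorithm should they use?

Best choice: Heapsort
Reason: Heapsort is O(n log n) worst case and sorts in-place; quicksort can degrade to O(n^2)


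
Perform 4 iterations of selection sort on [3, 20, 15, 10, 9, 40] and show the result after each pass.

Pass 1: Select minimum 3 at index 0, swap -> [3, 20, 15, 10, 9, 40]
Pass 2: Select minimum 9 at index 4, swap -> [3, 9, 15, 10, 20, 40]
Pass 3: Select minimum 10 at index 3, swap -> [3, 9, 10, 15, 20, 40]
Pass 4: Select minimum 15 at index 3, swap -> [3, 9, 10, 15, 20, 40]


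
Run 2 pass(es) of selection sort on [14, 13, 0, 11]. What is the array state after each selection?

Pass 1: Select minimum 0 at index 2, swap -> [0, 13, 14, 11]
Pass 2: Select minimum 11 at index 3, swap -> [0, 11, 14, 13]


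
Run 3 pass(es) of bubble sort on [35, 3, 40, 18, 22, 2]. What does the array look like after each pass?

After pass 1: [3, 35, 18, 22, 2, 40] (4 swaps)
After pass 2: [3, 18, 22, 2, 35, 40] (3 swaps)
After pass 3: [3, 18, 2, 22, 35, 40] (1 swaps)
Total swaps: 8


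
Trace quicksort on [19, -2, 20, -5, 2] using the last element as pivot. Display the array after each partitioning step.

Partition 1: pivot=2 at index 2 -> [-2, -5, 2, 19, 20]
Partition 2: pivot=-5 at index 0 -> [-5, -2, 2, 19, 20]
Partition 3: pivot=20 at index 4 -> [-5, -2, 2, 19, 20]


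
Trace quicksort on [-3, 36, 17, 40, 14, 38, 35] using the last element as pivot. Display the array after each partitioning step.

Partition 1: pivot=35 at index 3 -> [-3, 17, 14, 35, 36, 38, 40]
Partition 2: pivot=14 at index 1 -> [-3, 14, 17, 35, 36, 38, 40]
Partition 3: pivot=40 at index 6 -> [-3, 14, 17, 35, 36, 38, 40]
Partition 4: pivot=38 at index 5 -> [-3, 14, 17, 35, 36, 38, 40]


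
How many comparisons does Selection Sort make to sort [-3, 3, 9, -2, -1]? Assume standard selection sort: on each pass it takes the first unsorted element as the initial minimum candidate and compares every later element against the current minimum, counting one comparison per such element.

Pass 1: scan indices 1..4 for the minimum = 4 comparison(s); min is -3, place at index 0 -> [-3, 3, 9, -2, -1]
Pass 2: scan indices 2..4 for the minimum = 3 comparison(s); min is -2, place at index 1 -> [-3, -2, 9, 3, -1]
Pass 3: scan indices 3..4 for the minimum = 2 comparison(s); min is -1, place at index 2 -> [-3, -2, -1, 3, 9]
Pass 4: scan indices 4..4 for the minimum = 1 comparison(s); min is 3, place at index 3 -> [-3, -2, -1, 3, 9]
Selection sort always scans the whole unsorted suffix, so the count is (n-1) + (n-2) + ... + 1 = n(n-1)/2 = 5*4/2 = 10 regardless of the input order.
Total comparisons: 4 + 3 + 2 + 1 = 10


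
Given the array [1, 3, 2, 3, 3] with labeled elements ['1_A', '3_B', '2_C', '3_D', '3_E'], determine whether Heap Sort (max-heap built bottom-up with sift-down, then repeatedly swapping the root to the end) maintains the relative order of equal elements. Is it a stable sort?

Trace Heap Sort on the labeled array (the key is the number; the letter only tracks identity):
  Build max-heap: [3_B, 3_D, 2_C, 1_A, 3_E]
  Swap root 3_B to index 4, re-heapify first 4 -> [3_E, 3_D, 2_C, 1_A, 3_B]
  Swap root 3_E to index 3, re-heapify first 3 -> [3_D, 1_A, 2_C, 3_E, 3_B]
  Swap root 3_D to index 2, re-heapify first 2 -> [2_C, 1_A, 3_D, 3_E, 3_B]
  Swap root 2_C to index 1, re-heapify first 1 -> [1_A, 2_C, 3_D, 3_E, 3_B]
Final order: [1_A, 2_C, 3_D, 3_E, 3_B]
Equal keys:
  value 3: originally 3_B, 3_D, 3_E; after sorting 3_D, 3_E, 3_B -> order changed
Equal keys were reordered, so Heap Sort is not stable: heap construction and root-to-end swaps move elements without regard to the original order of equal keys. (One such input is enough; an unstable sort may happen to preserve order on other inputs, but it gives no guarantee.)
Answer: Not stable


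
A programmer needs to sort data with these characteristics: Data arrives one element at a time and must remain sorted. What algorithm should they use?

Best choice: Insertion sort
Reason: Insertion sort naturally handles online/streaming input by inserting each new element into sorted position


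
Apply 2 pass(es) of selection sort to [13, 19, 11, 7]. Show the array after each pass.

Pass 1: Select minimum 7 at index 3, swap -> [7, 19, 11, 13]
Pass 2: Select minimum 11 at index 2, swap -> [7, 11, 19, 13]


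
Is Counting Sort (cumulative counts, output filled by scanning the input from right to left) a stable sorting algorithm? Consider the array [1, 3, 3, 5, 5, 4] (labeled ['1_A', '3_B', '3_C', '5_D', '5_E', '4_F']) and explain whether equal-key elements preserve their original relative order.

Trace Counting Sort on the labeled array (the key is the number; the letter only tracks identity):
  Counts for values 0..5: [0, 1, 0, 2, 1, 2]
  Cumulative counts: [0, 1, 1, 3, 4, 6]
  Scan right to left: place 4_F at output index 3
  Scan right to left: place 5_E at output index 5
  Scan right to left: place 5_D at output index 4
  Scan right to left: place 3_C at output index 2
  Scan right to left: place 3_B at output index 1
  Scan right to left: place 1_A at output index 0
  Output: [1_A, 3_B, 3_C, 4_F, 5_D, 5_E]
Equal keys:
  value 3: originally 3_B, 3_C; after sorting 3_B, 3_C -> order preserved
  value 5: originally 5_D, 5_E; after sorting 5_D, 5_E -> order preserved
All equal keys kept their original relative order. Counting Sort is stable: scanning the input right to left with decreasing cumulative counts places later duplicates at later output positions.
Answer: Stable


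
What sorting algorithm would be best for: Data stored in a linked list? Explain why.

Best choice: Merge sort
Reason: Merge sort doesn't require random access; can be done in O(1) extra space for linked lists


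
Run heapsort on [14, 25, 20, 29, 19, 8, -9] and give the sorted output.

Build heap: [29, 25, 20, 14, 19, 8, -9]
Extract 29: [25, 19, 20, 14, -9, 8, 29]
Extract 25: [20, 19, 8, 14, -9, 25, 29]
Extract 20: [19, 14, 8, -9, 20, 25, 29]
Extract 19: [14, -9, 8, 19, 20, 25, 29]
Extract 14: [8, -9, 14, 19, 20, 25, 29]
Extract 8: [-9, 8, 14, 19, 20, 25, 29]


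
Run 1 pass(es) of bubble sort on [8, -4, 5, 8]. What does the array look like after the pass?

After pass 1: [-4, 5, 8, 8] (2 swaps)
Total swaps: 2


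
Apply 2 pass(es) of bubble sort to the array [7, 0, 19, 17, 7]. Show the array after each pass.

After pass 1: [0, 7, 17, 7, 19] (3 swaps)
After pass 2: [0, 7, 7, 17, 19] (1 swaps)
Total swaps: 4


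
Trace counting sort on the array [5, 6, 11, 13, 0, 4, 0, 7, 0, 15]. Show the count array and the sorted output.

Count array: [3, 0, 0, 0, 1, 1, 1, 1, 0, 0, 0, 1, 0, 1, 0, 1]
(count[i] = number of elements equal to i)
Cumulative count: [3, 3, 3, 3, 4, 5, 6, 7, 7, 7, 7, 8, 8, 9, 9, 10]
Sorted: [0, 0, 0, 4, 5, 6, 7, 11, 13, 15]


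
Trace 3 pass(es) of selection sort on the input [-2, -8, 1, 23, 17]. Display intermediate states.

Pass 1: Select minimum -8 at index 1, swap -> [-8, -2, 1, 23, 17]
Pass 2: Select minimum -2 at index 1, swap -> [-8, -2, 1, 23, 17]
Pass 3: Select minimum 1 at index 2, swap -> [-8, -2, 1, 23, 17]


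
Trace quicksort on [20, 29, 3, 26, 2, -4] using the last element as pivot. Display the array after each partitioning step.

Partition 1: pivot=-4 at index 0 -> [-4, 29, 3, 26, 2, 20]
Partition 2: pivot=20 at index 3 -> [-4, 3, 2, 20, 29, 26]
Partition 3: pivot=2 at index 1 -> [-4, 2, 3, 20, 29, 26]
Partition 4: pivot=26 at index 4 -> [-4, 2, 3, 20, 26, 29]


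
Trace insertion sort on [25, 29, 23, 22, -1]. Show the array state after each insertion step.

First element 25 is already 'sorted'
Insert 29: shifted 0 elements -> [25, 29, 23, 22, -1]
Insert 23: shifted 2 elements -> [23, 25, 29, 22, -1]
Insert 22: shifted 3 elements -> [22, 23, 25, 29, -1]
Insert -1: shifted 4 elements -> [-1, 22, 23, 25, 29]


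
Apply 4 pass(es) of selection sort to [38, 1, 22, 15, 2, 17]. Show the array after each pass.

Pass 1: Select minimum 1 at index 1, swap -> [1, 38, 22, 15, 2, 17]
Pass 2: Select minimum 2 at index 4, swap -> [1, 2, 22, 15, 38, 17]
Pass 3: Select minimum 15 at index 3, swap -> [1, 2, 15, 22, 38, 17]
Pass 4: Select minimum 17 at index 5, swap -> [1, 2, 15, 17, 38, 22]


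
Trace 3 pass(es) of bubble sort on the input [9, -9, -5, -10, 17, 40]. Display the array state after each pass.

After pass 1: [-9, -5, -10, 9, 17, 40] (3 swaps)
After pass 2: [-9, -10, -5, 9, 17, 40] (1 swaps)
After pass 3: [-10, -9, -5, 9, 17, 40] (1 swaps)
Total swaps: 5


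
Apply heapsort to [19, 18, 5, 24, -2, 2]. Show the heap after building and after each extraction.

Build heap: [24, 19, 5, 18, -2, 2]
Extract 24: [19, 18, 5, 2, -2, 24]
Extract 19: [18, 2, 5, -2, 19, 24]
Extract 18: [5, 2, -2, 18, 19, 24]
Extract 5: [2, -2, 5, 18, 19, 24]
Extract 2: [-2, 2, 5, 18, 19, 24]


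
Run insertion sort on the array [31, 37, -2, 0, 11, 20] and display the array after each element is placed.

First element 31 is already 'sorted'
Insert 37: shifted 0 elements -> [31, 37, -2, 0, 11, 20]
Insert -2: shifted 2 elements -> [-2, 31, 37, 0, 11, 20]
Insert 0: shifted 2 elements -> [-2, 0, 31, 37, 11, 20]
Insert 11: shifted 2 elements -> [-2, 0, 11, 31, 37, 20]
Insert 20: shifted 2 elements -> [-2, 0, 11, 20, 31, 37]


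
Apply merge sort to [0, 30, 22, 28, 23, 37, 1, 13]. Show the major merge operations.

Divide and conquer:
  Merge [0] + [30] -> [0, 30]
  Merge [22] + [28] -> [22, 28]
  Merge [0, 30] + [22, 28] -> [0, 22, 28, 30]
  Merge [23] + [37] -> [23, 37]
  Merge [1] + [13] -> [1, 13]
  Merge [23, 37] + [1, 13] -> [1, 13, 23, 37]
  Merge [0, 22, 28, 30] + [1, 13, 23, 37] -> [0, 1, 13, 22, 23, 28, 30, 37]


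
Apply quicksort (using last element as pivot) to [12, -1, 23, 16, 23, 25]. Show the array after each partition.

Partition 1: pivot=25 at index 5 -> [12, -1, 23, 16, 23, 25]
Partition 2: pivot=23 at index 4 -> [12, -1, 23, 16, 23, 25]
Partition 3: pivot=16 at index 2 -> [12, -1, 16, 23, 23, 25]
Partition 4: pivot=-1 at index 0 -> [-1, 12, 16, 23, 23, 25]
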